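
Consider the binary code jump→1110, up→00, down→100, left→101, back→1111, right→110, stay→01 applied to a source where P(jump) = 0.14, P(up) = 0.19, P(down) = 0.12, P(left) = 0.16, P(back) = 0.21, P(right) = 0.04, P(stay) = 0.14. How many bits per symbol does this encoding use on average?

3.02 bits/symbol

L̄ = Σ pᵢ·ℓᵢ = 0.14·4 + 0.19·2 + 0.12·3 + 0.16·3 + 0.21·4 + 0.04·3 + 0.14·2 = 3.02 bits/symbol.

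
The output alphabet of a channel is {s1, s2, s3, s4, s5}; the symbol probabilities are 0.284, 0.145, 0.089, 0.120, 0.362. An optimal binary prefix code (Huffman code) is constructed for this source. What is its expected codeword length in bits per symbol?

Repeatedly combine the two least-probable nodes; the expected code length is the sum of the merged weights.
merge 89/1000 + 3/25 → 209/1000
merge 29/200 + 209/1000 → 177/500
merge 71/250 + 177/500 → 319/500
merge 181/500 + 319/500 → 1
L = 209/1000 + 177/500 + 319/500 + 1 = 2201/1000 = 2.201 bits/symbol.

2.201 bits/symbol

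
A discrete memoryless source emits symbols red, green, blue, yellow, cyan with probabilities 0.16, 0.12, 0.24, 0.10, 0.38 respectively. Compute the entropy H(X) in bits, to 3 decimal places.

H = −Σ pᵢ log₂ pᵢ.
−0.16·log₂(0.16) = 0.4230
−0.12·log₂(0.12) = 0.3671
−0.24·log₂(0.24) = 0.4941
−0.10·log₂(0.10) = 0.3322
−0.38·log₂(0.38) = 0.5305
Sum ≈ 2.1469 → 2.147 bits.

2.147 bits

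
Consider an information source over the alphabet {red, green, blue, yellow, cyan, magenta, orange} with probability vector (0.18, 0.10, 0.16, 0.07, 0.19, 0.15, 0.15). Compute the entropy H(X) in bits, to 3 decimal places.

H = −Σ pᵢ log₂ pᵢ.
−0.18·log₂(0.18) = 0.4453
−0.10·log₂(0.10) = 0.3322
−0.16·log₂(0.16) = 0.4230
−0.07·log₂(0.07) = 0.2686
−0.19·log₂(0.19) = 0.4552
−0.15·log₂(0.15) = 0.4105
−0.15·log₂(0.15) = 0.4105
Sum ≈ 2.7454 → 2.745 bits.

2.745 bits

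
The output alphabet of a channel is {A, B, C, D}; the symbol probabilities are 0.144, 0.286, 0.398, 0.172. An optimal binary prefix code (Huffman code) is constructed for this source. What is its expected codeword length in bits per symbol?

Repeatedly combine the two least-probable nodes; the expected code length is the sum of the merged weights.
merge 18/125 + 43/250 → 79/250
merge 143/500 + 79/250 → 301/500
merge 199/500 + 301/500 → 1
L = 79/250 + 301/500 + 1 = 959/500 = 1.918 bits/symbol.

1.918 bits/symbol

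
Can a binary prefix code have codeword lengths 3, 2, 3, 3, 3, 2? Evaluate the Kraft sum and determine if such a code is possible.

With common denominator 2^3 = 8: Σ 2^(−ℓᵢ) = 1/8 + 2/8 + 1/8 + 1/8 + 1/8 + 2/8 = 8/8 = 1.
Kraft's inequality requires Σ ≤ 1; here Σ = 1 ≤ 1, so such a prefix code exists.

1; yes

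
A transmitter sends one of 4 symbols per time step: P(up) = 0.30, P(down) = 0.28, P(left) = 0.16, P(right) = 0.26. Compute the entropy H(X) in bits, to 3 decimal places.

1.964 bits

H = −Σ pᵢ log₂ pᵢ.
−0.30·log₂(0.30) = 0.5211
−0.28·log₂(0.28) = 0.5142
−0.16·log₂(0.16) = 0.4230
−0.26·log₂(0.26) = 0.5053
Sum ≈ 1.9636 → 1.964 bits.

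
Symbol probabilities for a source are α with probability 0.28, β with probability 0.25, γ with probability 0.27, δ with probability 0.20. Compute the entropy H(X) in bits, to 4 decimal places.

1.9886 bits

H = −Σ pᵢ log₂ pᵢ.
−0.28·log₂(0.28) = 0.5142
−0.25·log₂(0.25) = 0.5000
−0.27·log₂(0.27) = 0.5100
−0.20·log₂(0.20) = 0.4644
Sum ≈ 1.9886 → 1.9886 bits.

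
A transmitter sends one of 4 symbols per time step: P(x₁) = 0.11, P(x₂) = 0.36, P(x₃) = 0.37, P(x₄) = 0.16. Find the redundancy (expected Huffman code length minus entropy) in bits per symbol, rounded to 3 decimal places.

0.065 bits

Entropy H = −Σ p log₂ p ≈ 1.8346 bits.
Huffman merges: 11/100+4/25→27/100; 27/100+9/25→63/100; 37/100+63/100→1. L = 19/10 ≈ 1.9000.
L − H = 1.9000 − 1.8346 = 0.065 bits.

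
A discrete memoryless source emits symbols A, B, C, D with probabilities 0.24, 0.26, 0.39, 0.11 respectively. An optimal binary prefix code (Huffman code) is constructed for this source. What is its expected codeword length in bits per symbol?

Repeatedly combine the two least-probable nodes; the expected code length is the sum of the merged weights.
merge 11/100 + 6/25 → 7/20
merge 13/50 + 7/20 → 61/100
merge 39/100 + 61/100 → 1
L = 7/20 + 61/100 + 1 = 49/25 = 1.96 bits/symbol.

1.96 bits/symbol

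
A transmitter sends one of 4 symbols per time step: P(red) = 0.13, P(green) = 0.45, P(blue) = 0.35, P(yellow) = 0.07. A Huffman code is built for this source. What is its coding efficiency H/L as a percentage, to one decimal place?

97.1%

Entropy H = −Σ p log₂ p ≈ 1.6997 bits.
Huffman merges: 7/100+13/100→1/5; 1/5+7/20→11/20; 9/20+11/20→1. L = 7/4 ≈ 1.7500.
Efficiency = H/L = 1.6997/1.7500 = 97.1%.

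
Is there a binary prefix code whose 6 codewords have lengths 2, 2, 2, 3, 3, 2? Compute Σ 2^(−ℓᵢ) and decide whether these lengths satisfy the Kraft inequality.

1.25; no

With common denominator 2^3 = 8: Σ 2^(−ℓᵢ) = 2/8 + 2/8 + 2/8 + 1/8 + 1/8 + 2/8 = 10/8 = 1.25.
Kraft's inequality requires Σ ≤ 1; here Σ = 1.25 > 1, so no such prefix code exists.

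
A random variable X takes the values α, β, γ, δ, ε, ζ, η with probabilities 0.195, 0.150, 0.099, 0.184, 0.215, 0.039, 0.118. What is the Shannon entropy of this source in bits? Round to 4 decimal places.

H = −Σ pᵢ log₂ pᵢ.
−0.195·log₂(0.195) = 0.4599
−0.150·log₂(0.150) = 0.4105
−0.099·log₂(0.099) = 0.3303
−0.184·log₂(0.184) = 0.4494
−0.215·log₂(0.215) = 0.4768
−0.039·log₂(0.039) = 0.1825
−0.118·log₂(0.118) = 0.3638
Sum ≈ 2.6732 → 2.6732 bits.

2.6732 bits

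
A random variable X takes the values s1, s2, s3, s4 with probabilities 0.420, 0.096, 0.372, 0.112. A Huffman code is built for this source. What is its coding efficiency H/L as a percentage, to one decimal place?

97.0%

Entropy H = −Σ p log₂ p ≈ 1.7347 bits.
Huffman merges: 12/125+14/125→26/125; 26/125+93/250→29/50; 21/50+29/50→1. L = 447/250 ≈ 1.7880.
Efficiency = H/L = 1.7347/1.7880 = 97.0%.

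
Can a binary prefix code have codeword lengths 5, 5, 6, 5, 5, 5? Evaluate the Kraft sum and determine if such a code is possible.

0.171875; yes

With common denominator 2^6 = 64: Σ 2^(−ℓᵢ) = 2/64 + 2/64 + 1/64 + 2/64 + 2/64 + 2/64 = 11/64 = 0.171875.
Kraft's inequality requires Σ ≤ 1; here Σ = 0.171875 ≤ 1, so such a prefix code exists.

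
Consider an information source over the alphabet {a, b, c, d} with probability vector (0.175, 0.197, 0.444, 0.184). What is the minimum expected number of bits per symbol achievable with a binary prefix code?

1.915 bits/symbol

Repeatedly combine the two least-probable nodes; the expected code length is the sum of the merged weights.
merge 7/40 + 23/125 → 359/1000
merge 197/1000 + 359/1000 → 139/250
merge 111/250 + 139/250 → 1
L = 359/1000 + 139/250 + 1 = 383/200 = 1.915 bits/symbol.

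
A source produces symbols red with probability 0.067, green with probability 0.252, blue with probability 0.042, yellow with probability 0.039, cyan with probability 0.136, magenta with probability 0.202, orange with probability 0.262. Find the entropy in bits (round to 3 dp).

H = −Σ pᵢ log₂ pᵢ.
−0.067·log₂(0.067) = 0.2613
−0.252·log₂(0.252) = 0.5011
−0.042·log₂(0.042) = 0.1921
−0.039·log₂(0.039) = 0.1825
−0.136·log₂(0.136) = 0.3915
−0.202·log₂(0.202) = 0.4661
−0.262·log₂(0.262) = 0.5063
Sum ≈ 2.5009 → 2.501 bits.

2.501 bits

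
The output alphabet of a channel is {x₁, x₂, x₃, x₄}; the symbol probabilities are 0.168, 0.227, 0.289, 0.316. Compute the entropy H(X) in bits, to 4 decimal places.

1.9607 bits

H = −Σ pᵢ log₂ pᵢ.
−0.168·log₂(0.168) = 0.4323
−0.227·log₂(0.227) = 0.4856
−0.289·log₂(0.289) = 0.5176
−0.316·log₂(0.316) = 0.5252
Sum ≈ 1.9607 → 1.9607 bits.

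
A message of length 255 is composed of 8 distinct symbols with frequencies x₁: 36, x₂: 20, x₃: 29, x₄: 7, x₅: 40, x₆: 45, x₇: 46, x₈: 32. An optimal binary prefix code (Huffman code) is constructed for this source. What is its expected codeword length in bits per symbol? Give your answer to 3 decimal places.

Probabilities are the counts divided by 255.
Repeatedly combine the two least-probable nodes; the expected code length is the sum of the merged weights.
merge 7/255 + 4/51 → 9/85
merge 9/85 + 29/255 → 56/255
merge 32/255 + 12/85 → 4/15
merge 8/51 + 3/17 → 1/3
merge 46/255 + 56/255 → 2/5
merge 4/15 + 1/3 → 3/5
merge 2/5 + 3/5 → 1
L = 9/85 + 56/255 + 4/15 + 1/3 + 2/5 + 3/5 + 1 = 746/255 ≈ 2.925 bits/symbol.

2.925 bits/symbol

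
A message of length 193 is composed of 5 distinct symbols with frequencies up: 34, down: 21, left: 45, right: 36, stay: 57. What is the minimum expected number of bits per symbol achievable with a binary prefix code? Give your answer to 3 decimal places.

Probabilities are the counts divided by 193.
Repeatedly combine the two least-probable nodes; the expected code length is the sum of the merged weights.
merge 21/193 + 34/193 → 55/193
merge 36/193 + 45/193 → 81/193
merge 55/193 + 57/193 → 112/193
merge 81/193 + 112/193 → 1
L = 55/193 + 81/193 + 112/193 + 1 = 441/193 ≈ 2.285 bits/symbol.

2.285 bits/symbol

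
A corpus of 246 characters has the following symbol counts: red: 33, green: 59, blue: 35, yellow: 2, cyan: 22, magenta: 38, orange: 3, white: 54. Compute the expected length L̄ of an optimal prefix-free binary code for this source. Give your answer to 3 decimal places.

Probabilities are the counts divided by 246.
Repeatedly combine the two least-probable nodes; the expected code length is the sum of the merged weights.
merge 1/123 + 1/82 → 5/246
merge 5/246 + 11/123 → 9/82
merge 9/82 + 11/82 → 10/41
merge 35/246 + 19/123 → 73/246
merge 9/41 + 59/246 → 113/246
merge 10/41 + 73/246 → 133/246
merge 113/246 + 133/246 → 1
L = 5/246 + 9/82 + 10/41 + 73/246 + 113/246 + 133/246 + 1 = 219/82 ≈ 2.671 bits/symbol.

2.671 bits/symbol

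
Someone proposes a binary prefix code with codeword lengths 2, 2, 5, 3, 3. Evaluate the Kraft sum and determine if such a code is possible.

0.78125; yes

With common denominator 2^5 = 32: Σ 2^(−ℓᵢ) = 8/32 + 8/32 + 1/32 + 4/32 + 4/32 = 25/32 = 0.78125.
Kraft's inequality requires Σ ≤ 1; here Σ = 0.78125 ≤ 1, so such a prefix code exists.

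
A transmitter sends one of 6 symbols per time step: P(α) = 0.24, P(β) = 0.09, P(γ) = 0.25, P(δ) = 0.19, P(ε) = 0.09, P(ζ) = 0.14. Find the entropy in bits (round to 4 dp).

2.4718 bits

H = −Σ pᵢ log₂ pᵢ.
−0.24·log₂(0.24) = 0.4941
−0.09·log₂(0.09) = 0.3127
−0.25·log₂(0.25) = 0.5000
−0.19·log₂(0.19) = 0.4552
−0.09·log₂(0.09) = 0.3127
−0.14·log₂(0.14) = 0.3971
Sum ≈ 2.4718 → 2.4718 bits.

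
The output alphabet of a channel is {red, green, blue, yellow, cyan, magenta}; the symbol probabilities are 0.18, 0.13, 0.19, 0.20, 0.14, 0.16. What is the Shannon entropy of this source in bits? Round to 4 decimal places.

2.5677 bits

H = −Σ pᵢ log₂ pᵢ.
−0.18·log₂(0.18) = 0.4453
−0.13·log₂(0.13) = 0.3826
−0.19·log₂(0.19) = 0.4552
−0.20·log₂(0.20) = 0.4644
−0.14·log₂(0.14) = 0.3971
−0.16·log₂(0.16) = 0.4230
Sum ≈ 2.5677 → 2.5677 bits.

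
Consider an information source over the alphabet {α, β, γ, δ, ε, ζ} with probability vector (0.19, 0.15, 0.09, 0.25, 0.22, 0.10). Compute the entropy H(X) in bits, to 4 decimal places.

H = −Σ pᵢ log₂ pᵢ.
−0.19·log₂(0.19) = 0.4552
−0.15·log₂(0.15) = 0.4105
−0.09·log₂(0.09) = 0.3127
−0.25·log₂(0.25) = 0.5000
−0.22·log₂(0.22) = 0.4806
−0.10·log₂(0.10) = 0.3322
Sum ≈ 2.4912 → 2.4912 bits.

2.4912 bits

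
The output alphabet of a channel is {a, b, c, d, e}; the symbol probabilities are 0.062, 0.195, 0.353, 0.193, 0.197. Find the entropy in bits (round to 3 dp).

2.159 bits

H = −Σ pᵢ log₂ pᵢ.
−0.062·log₂(0.062) = 0.2487
−0.195·log₂(0.195) = 0.4599
−0.353·log₂(0.353) = 0.5303
−0.193·log₂(0.193) = 0.4581
−0.197·log₂(0.197) = 0.4617
Sum ≈ 2.1587 → 2.159 bits.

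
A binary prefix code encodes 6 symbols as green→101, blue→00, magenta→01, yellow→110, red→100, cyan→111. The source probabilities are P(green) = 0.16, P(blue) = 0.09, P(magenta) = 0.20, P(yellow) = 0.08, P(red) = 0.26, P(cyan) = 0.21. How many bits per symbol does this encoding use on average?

L̄ = Σ pᵢ·ℓᵢ = 0.16·3 + 0.09·2 + 0.20·2 + 0.08·3 + 0.26·3 + 0.21·3 = 2.71 bits/symbol.

2.71 bits/symbol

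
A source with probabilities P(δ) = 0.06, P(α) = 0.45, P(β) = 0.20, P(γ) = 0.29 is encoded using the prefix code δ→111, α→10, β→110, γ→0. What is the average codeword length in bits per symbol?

L̄ = Σ pᵢ·ℓᵢ = 0.06·3 + 0.45·2 + 0.20·3 + 0.29·1 = 1.97 bits/symbol.

1.97 bits/symbol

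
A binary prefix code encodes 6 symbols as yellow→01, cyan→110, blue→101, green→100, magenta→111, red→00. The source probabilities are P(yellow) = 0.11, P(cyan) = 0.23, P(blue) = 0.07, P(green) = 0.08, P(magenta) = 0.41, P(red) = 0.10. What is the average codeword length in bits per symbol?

2.79 bits/symbol

L̄ = Σ pᵢ·ℓᵢ = 0.11·2 + 0.23·3 + 0.07·3 + 0.08·3 + 0.41·3 + 0.10·2 = 2.79 bits/symbol.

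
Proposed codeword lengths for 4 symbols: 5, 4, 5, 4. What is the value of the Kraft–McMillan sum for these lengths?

With common denominator 2^5 = 32: Σ 2^(−ℓᵢ) = 1/32 + 2/32 + 1/32 + 2/32 = 6/32 = 0.1875.

0.1875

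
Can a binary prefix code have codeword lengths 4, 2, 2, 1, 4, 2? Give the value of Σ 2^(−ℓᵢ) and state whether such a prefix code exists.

1.375; no

With common denominator 2^4 = 16: Σ 2^(−ℓᵢ) = 1/16 + 4/16 + 4/16 + 8/16 + 1/16 + 4/16 = 22/16 = 1.375.
Kraft's inequality requires Σ ≤ 1; here Σ = 1.375 > 1, so no such prefix code exists.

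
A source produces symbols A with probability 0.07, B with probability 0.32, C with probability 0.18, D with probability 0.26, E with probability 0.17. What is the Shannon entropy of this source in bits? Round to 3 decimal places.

H = −Σ pᵢ log₂ pᵢ.
−0.07·log₂(0.07) = 0.2686
−0.32·log₂(0.32) = 0.5260
−0.18·log₂(0.18) = 0.4453
−0.26·log₂(0.26) = 0.5053
−0.17·log₂(0.17) = 0.4346
Sum ≈ 2.1798 → 2.180 bits.

2.180 bits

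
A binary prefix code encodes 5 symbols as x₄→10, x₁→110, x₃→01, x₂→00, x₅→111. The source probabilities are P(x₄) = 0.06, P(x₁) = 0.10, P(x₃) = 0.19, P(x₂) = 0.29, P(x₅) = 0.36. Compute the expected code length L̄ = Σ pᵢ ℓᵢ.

L̄ = Σ pᵢ·ℓᵢ = 0.06·2 + 0.10·3 + 0.19·2 + 0.29·2 + 0.36·3 = 2.46 bits/symbol.

2.46 bits/symbol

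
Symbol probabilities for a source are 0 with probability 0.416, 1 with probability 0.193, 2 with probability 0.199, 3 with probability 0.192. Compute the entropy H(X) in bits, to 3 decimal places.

H = −Σ pᵢ log₂ pᵢ.
−0.416·log₂(0.416) = 0.5264
−0.193·log₂(0.193) = 0.4581
−0.199·log₂(0.199) = 0.4635
−0.192·log₂(0.192) = 0.4571
Sum ≈ 1.9051 → 1.905 bits.

1.905 bits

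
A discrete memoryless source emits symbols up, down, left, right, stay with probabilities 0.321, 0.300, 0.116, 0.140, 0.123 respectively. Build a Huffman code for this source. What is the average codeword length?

2.239 bits/symbol

Repeatedly combine the two least-probable nodes; the expected code length is the sum of the merged weights.
merge 29/250 + 123/1000 → 239/1000
merge 7/50 + 239/1000 → 379/1000
merge 3/10 + 321/1000 → 621/1000
merge 379/1000 + 621/1000 → 1
L = 239/1000 + 379/1000 + 621/1000 + 1 = 2239/1000 = 2.239 bits/symbol.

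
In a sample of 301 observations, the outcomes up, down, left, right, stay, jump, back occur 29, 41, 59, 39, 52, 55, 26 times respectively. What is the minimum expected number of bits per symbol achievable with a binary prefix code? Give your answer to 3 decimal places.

2.804 bits/symbol

Probabilities are the counts divided by 301.
Repeatedly combine the two least-probable nodes; the expected code length is the sum of the merged weights.
merge 26/301 + 29/301 → 55/301
merge 39/301 + 41/301 → 80/301
merge 52/301 + 55/301 → 107/301
merge 55/301 + 59/301 → 114/301
merge 80/301 + 107/301 → 187/301
merge 114/301 + 187/301 → 1
L = 55/301 + 80/301 + 107/301 + 114/301 + 187/301 + 1 = 844/301 ≈ 2.804 bits/symbol.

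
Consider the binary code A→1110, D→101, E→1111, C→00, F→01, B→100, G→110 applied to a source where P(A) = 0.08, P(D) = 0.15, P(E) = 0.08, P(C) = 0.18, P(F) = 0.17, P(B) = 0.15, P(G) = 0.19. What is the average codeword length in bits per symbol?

L̄ = Σ pᵢ·ℓᵢ = 0.08·4 + 0.15·3 + 0.08·4 + 0.18·2 + 0.17·2 + 0.15·3 + 0.19·3 = 2.81 bits/symbol.

2.81 bits/symbol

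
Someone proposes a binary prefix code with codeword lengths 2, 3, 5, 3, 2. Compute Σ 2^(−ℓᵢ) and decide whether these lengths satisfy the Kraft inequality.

0.78125; yes

With common denominator 2^5 = 32: Σ 2^(−ℓᵢ) = 8/32 + 4/32 + 1/32 + 4/32 + 8/32 = 25/32 = 0.78125.
Kraft's inequality requires Σ ≤ 1; here Σ = 0.78125 ≤ 1, so such a prefix code exists.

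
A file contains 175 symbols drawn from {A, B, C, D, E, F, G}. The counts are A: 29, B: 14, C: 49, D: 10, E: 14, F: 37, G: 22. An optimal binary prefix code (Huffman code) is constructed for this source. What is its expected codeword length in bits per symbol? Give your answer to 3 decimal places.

2.646 bits/symbol

Probabilities are the counts divided by 175.
Repeatedly combine the two least-probable nodes; the expected code length is the sum of the merged weights.
merge 2/35 + 2/25 → 24/175
merge 2/25 + 22/175 → 36/175
merge 24/175 + 29/175 → 53/175
merge 36/175 + 37/175 → 73/175
merge 7/25 + 53/175 → 102/175
merge 73/175 + 102/175 → 1
L = 24/175 + 36/175 + 53/175 + 73/175 + 102/175 + 1 = 463/175 ≈ 2.646 bits/symbol.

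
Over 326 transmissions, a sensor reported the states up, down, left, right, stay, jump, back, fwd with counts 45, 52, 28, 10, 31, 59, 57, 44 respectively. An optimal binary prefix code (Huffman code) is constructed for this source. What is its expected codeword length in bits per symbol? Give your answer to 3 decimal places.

2.936 bits/symbol

Probabilities are the counts divided by 326.
Repeatedly combine the two least-probable nodes; the expected code length is the sum of the merged weights.
merge 5/163 + 14/163 → 19/163
merge 31/326 + 19/163 → 69/326
merge 22/163 + 45/326 → 89/326
merge 26/163 + 57/326 → 109/326
merge 59/326 + 69/326 → 64/163
merge 89/326 + 109/326 → 99/163
merge 64/163 + 99/163 → 1
L = 19/163 + 69/326 + 89/326 + 109/326 + 64/163 + 99/163 + 1 = 957/326 ≈ 2.936 bits/symbol.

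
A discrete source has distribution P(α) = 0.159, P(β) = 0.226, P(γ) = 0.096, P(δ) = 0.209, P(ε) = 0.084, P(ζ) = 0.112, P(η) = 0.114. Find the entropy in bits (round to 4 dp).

H = −Σ pᵢ log₂ pᵢ.
−0.159·log₂(0.159) = 0.4218
−0.226·log₂(0.226) = 0.4849
−0.096·log₂(0.096) = 0.3246
−0.209·log₂(0.209) = 0.4720
−0.084·log₂(0.084) = 0.3002
−0.112·log₂(0.112) = 0.3537
−0.114·log₂(0.114) = 0.3571
Sum ≈ 2.7144 → 2.7144 bits.

2.7144 bits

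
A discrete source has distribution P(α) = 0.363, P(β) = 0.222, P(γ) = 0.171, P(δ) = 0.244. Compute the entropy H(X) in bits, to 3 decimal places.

H = −Σ pᵢ log₂ pᵢ.
−0.363·log₂(0.363) = 0.5307
−0.222·log₂(0.222) = 0.4820
−0.171·log₂(0.171) = 0.4357
−0.244·log₂(0.244) = 0.4966
Sum ≈ 1.9450 → 1.945 bits.

1.945 bits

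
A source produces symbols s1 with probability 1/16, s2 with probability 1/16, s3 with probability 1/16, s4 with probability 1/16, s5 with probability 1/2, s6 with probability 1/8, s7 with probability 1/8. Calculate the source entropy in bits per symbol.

2.25 bits

Each probability is a power of 1/2, so log₂(1/p) is an integer.
H = Σ p·log₂(1/p) = 1/16·4 + 1/16·4 + 1/16·4 + 1/16·4 + 1/2·1 + 1/8·3 + 1/8·3 = 2.25 bits.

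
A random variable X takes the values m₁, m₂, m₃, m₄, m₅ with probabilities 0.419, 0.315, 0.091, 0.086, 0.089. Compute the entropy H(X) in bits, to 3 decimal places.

1.980 bits

H = −Σ pᵢ log₂ pᵢ.
−0.419·log₂(0.419) = 0.5258
−0.315·log₂(0.315) = 0.5250
−0.091·log₂(0.091) = 0.3147
−0.086·log₂(0.086) = 0.3044
−0.089·log₂(0.089) = 0.3106
Sum ≈ 1.9805 → 1.980 bits.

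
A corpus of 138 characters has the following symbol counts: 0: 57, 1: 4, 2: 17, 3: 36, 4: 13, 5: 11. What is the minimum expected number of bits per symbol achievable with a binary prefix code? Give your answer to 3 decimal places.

Probabilities are the counts divided by 138.
Repeatedly combine the two least-probable nodes; the expected code length is the sum of the merged weights.
merge 2/69 + 11/138 → 5/46
merge 13/138 + 5/46 → 14/69
merge 17/138 + 14/69 → 15/46
merge 6/23 + 15/46 → 27/46
merge 19/46 + 27/46 → 1
L = 5/46 + 14/69 + 15/46 + 27/46 + 1 = 307/138 ≈ 2.225 bits/symbol.

2.225 bits/symbol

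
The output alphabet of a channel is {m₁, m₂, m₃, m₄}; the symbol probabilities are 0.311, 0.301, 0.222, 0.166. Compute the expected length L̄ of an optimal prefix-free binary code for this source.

Repeatedly combine the two least-probable nodes; the expected code length is the sum of the merged weights.
merge 83/500 + 111/500 → 97/250
merge 301/1000 + 311/1000 → 153/250
merge 97/250 + 153/250 → 1
L = 97/250 + 153/250 + 1 = 2 bits/symbol.

2 bits/symbol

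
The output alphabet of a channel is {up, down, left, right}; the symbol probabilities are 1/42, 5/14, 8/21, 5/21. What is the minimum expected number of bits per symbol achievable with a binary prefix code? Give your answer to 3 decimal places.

Repeatedly combine the two least-probable nodes; the expected code length is the sum of the merged weights.
merge 1/42 + 5/21 → 11/42
merge 11/42 + 5/14 → 13/21
merge 8/21 + 13/21 → 1
L = 11/42 + 13/21 + 1 = 79/42 ≈ 1.881 bits/symbol.

1.881 bits/symbol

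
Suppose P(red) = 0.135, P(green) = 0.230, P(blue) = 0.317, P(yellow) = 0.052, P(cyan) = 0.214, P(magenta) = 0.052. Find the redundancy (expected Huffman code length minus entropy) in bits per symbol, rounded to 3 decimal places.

0.020 bits

Entropy H = −Σ p log₂ p ≈ 2.3227 bits.
Huffman merges: 13/250+13/250→13/125; 13/125+27/200→239/1000; 107/500+23/100→111/250; 239/1000+317/1000→139/250; 111/250+139/250→1. L = 2343/1000 ≈ 2.3430.
L − H = 2.3430 − 2.3227 = 0.020 bits.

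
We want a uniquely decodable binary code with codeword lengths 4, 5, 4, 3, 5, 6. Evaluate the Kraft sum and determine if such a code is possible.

With common denominator 2^6 = 64: Σ 2^(−ℓᵢ) = 4/64 + 2/64 + 4/64 + 8/64 + 2/64 + 1/64 = 21/64 = 0.328125.
Kraft's inequality requires Σ ≤ 1; here Σ = 0.328125 ≤ 1, so such a prefix code exists.

0.328125; yes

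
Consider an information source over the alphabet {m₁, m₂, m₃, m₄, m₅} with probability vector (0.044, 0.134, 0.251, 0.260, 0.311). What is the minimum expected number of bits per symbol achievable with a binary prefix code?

2.178 bits/symbol

Repeatedly combine the two least-probable nodes; the expected code length is the sum of the merged weights.
merge 11/250 + 67/500 → 89/500
merge 89/500 + 251/1000 → 429/1000
merge 13/50 + 311/1000 → 571/1000
merge 429/1000 + 571/1000 → 1
L = 89/500 + 429/1000 + 571/1000 + 1 = 1089/500 = 2.178 bits/symbol.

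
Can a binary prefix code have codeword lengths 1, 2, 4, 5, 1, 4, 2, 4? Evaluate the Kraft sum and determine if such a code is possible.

1.71875; no

With common denominator 2^5 = 32: Σ 2^(−ℓᵢ) = 16/32 + 8/32 + 2/32 + 1/32 + 16/32 + 2/32 + 8/32 + 2/32 = 55/32 = 1.71875.
Kraft's inequality requires Σ ≤ 1; here Σ = 1.71875 > 1, so no such prefix code exists.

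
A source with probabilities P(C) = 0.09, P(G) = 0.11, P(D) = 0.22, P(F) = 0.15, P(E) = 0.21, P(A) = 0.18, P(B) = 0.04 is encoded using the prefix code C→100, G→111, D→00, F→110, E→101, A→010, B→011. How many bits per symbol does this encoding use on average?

2.78 bits/symbol

L̄ = Σ pᵢ·ℓᵢ = 0.09·3 + 0.11·3 + 0.22·2 + 0.15·3 + 0.21·3 + 0.18·3 + 0.04·3 = 2.78 bits/symbol.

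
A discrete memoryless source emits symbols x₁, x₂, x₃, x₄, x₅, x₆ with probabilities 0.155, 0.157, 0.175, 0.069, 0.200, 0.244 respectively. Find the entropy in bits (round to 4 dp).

2.5034 bits

H = −Σ pᵢ log₂ pᵢ.
−0.155·log₂(0.155) = 0.4169
−0.157·log₂(0.157) = 0.4194
−0.175·log₂(0.175) = 0.4401
−0.069·log₂(0.069) = 0.2662
−0.200·log₂(0.200) = 0.4644
−0.244·log₂(0.244) = 0.4966
Sum ≈ 2.5034 → 2.5034 bits.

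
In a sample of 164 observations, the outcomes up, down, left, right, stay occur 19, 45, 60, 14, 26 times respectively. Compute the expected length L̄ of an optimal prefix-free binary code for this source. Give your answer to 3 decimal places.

Probabilities are the counts divided by 164.
Repeatedly combine the two least-probable nodes; the expected code length is the sum of the merged weights.
merge 7/82 + 19/164 → 33/164
merge 13/82 + 33/164 → 59/164
merge 45/164 + 59/164 → 26/41
merge 15/41 + 26/41 → 1
L = 33/164 + 59/164 + 26/41 + 1 = 90/41 ≈ 2.195 bits/symbol.

2.195 bits/symbol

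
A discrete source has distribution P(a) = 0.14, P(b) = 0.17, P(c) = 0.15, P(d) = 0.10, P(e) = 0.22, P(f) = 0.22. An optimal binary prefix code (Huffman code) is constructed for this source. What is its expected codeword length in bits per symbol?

Repeatedly combine the two least-probable nodes; the expected code length is the sum of the merged weights.
merge 1/10 + 7/50 → 6/25
merge 3/20 + 17/100 → 8/25
merge 11/50 + 11/50 → 11/25
merge 6/25 + 8/25 → 14/25
merge 11/25 + 14/25 → 1
L = 6/25 + 8/25 + 11/25 + 14/25 + 1 = 64/25 = 2.56 bits/symbol.

2.56 bits/symbol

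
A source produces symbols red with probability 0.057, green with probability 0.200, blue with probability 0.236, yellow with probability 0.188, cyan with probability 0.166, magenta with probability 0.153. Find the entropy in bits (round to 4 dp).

2.4893 bits

H = −Σ pᵢ log₂ pᵢ.
−0.057·log₂(0.057) = 0.2356
−0.200·log₂(0.200) = 0.4644
−0.236·log₂(0.236) = 0.4916
−0.188·log₂(0.188) = 0.4533
−0.166·log₂(0.166) = 0.4301
−0.153·log₂(0.153) = 0.4144
Sum ≈ 2.4893 → 2.4893 bits.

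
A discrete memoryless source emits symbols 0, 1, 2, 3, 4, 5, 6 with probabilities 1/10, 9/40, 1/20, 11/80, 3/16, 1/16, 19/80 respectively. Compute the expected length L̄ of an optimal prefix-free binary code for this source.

Repeatedly combine the two least-probable nodes; the expected code length is the sum of the merged weights.
merge 1/20 + 1/16 → 9/80
merge 1/10 + 9/80 → 17/80
merge 11/80 + 3/16 → 13/40
merge 17/80 + 9/40 → 7/16
merge 19/80 + 13/40 → 9/16
merge 7/16 + 9/16 → 1
L = 9/80 + 17/80 + 13/40 + 7/16 + 9/16 + 1 = 53/20 = 2.65 bits/symbol.

2.65 bits/symbol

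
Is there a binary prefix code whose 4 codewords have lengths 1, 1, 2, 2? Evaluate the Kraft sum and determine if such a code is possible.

With common denominator 2^2 = 4: Σ 2^(−ℓᵢ) = 2/4 + 2/4 + 1/4 + 1/4 = 6/4 = 1.5.
Kraft's inequality requires Σ ≤ 1; here Σ = 1.5 > 1, so no such prefix code exists.

1.5; no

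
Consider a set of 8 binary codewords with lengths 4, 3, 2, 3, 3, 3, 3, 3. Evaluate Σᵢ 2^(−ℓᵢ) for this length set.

1.0625

With common denominator 2^4 = 16: Σ 2^(−ℓᵢ) = 1/16 + 2/16 + 4/16 + 2/16 + 2/16 + 2/16 + 2/16 + 2/16 = 17/16 = 1.0625.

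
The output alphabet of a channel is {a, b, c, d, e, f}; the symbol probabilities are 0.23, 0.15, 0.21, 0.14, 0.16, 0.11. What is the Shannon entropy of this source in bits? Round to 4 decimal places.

H = −Σ pᵢ log₂ pᵢ.
−0.23·log₂(0.23) = 0.4877
−0.15·log₂(0.15) = 0.4105
−0.21·log₂(0.21) = 0.4728
−0.14·log₂(0.14) = 0.3971
−0.16·log₂(0.16) = 0.4230
−0.11·log₂(0.11) = 0.3503
Sum ≈ 2.5414 → 2.5414 bits.

2.5414 bits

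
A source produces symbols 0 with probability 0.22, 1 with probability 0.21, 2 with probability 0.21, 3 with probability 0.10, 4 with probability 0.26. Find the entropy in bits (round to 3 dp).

2.264 bits

H = −Σ pᵢ log₂ pᵢ.
−0.22·log₂(0.22) = 0.4806
−0.21·log₂(0.21) = 0.4728
−0.21·log₂(0.21) = 0.4728
−0.10·log₂(0.10) = 0.3322
−0.26·log₂(0.26) = 0.5053
Sum ≈ 2.2637 → 2.264 bits.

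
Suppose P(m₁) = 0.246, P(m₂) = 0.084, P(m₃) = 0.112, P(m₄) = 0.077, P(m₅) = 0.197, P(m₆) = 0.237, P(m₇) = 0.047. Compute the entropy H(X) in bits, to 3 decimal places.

H = −Σ pᵢ log₂ pᵢ.
−0.246·log₂(0.246) = 0.4977
−0.084·log₂(0.084) = 0.3002
−0.112·log₂(0.112) = 0.3537
−0.077·log₂(0.077) = 0.2848
−0.197·log₂(0.197) = 0.4617
−0.237·log₂(0.237) = 0.4923
−0.047·log₂(0.047) = 0.2073
Sum ≈ 2.5978 → 2.598 bits.

2.598 bits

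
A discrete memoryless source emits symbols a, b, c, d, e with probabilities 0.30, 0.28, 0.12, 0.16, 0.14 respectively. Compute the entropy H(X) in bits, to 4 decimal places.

2.2225 bits

H = −Σ pᵢ log₂ pᵢ.
−0.30·log₂(0.30) = 0.5211
−0.28·log₂(0.28) = 0.5142
−0.12·log₂(0.12) = 0.3671
−0.16·log₂(0.16) = 0.4230
−0.14·log₂(0.14) = 0.3971
Sum ≈ 2.2225 → 2.2225 bits.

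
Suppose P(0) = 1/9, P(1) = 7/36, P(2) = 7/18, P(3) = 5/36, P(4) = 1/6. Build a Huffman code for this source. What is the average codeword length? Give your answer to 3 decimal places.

Repeatedly combine the two least-probable nodes; the expected code length is the sum of the merged weights.
merge 1/9 + 5/36 → 1/4
merge 1/6 + 7/36 → 13/36
merge 1/4 + 13/36 → 11/18
merge 7/18 + 11/18 → 1
L = 1/4 + 13/36 + 11/18 + 1 = 20/9 ≈ 2.222 bits/symbol.

2.222 bits/symbol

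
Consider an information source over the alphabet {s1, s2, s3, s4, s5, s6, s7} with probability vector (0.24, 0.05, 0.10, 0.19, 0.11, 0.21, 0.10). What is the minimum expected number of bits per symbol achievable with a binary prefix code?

Repeatedly combine the two least-probable nodes; the expected code length is the sum of the merged weights.
merge 1/20 + 1/10 → 3/20
merge 1/10 + 11/100 → 21/100
merge 3/20 + 19/100 → 17/50
merge 21/100 + 21/100 → 21/50
merge 6/25 + 17/50 → 29/50
merge 21/50 + 29/50 → 1
L = 3/20 + 21/100 + 17/50 + 21/50 + 29/50 + 1 = 27/10 = 2.7 bits/symbol.

2.7 bits/symbol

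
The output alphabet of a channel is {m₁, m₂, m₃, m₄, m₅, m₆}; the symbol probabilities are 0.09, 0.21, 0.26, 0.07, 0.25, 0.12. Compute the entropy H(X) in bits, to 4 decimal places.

2.4264 bits

H = −Σ pᵢ log₂ pᵢ.
−0.09·log₂(0.09) = 0.3127
−0.21·log₂(0.21) = 0.4728
−0.26·log₂(0.26) = 0.5053
−0.07·log₂(0.07) = 0.2686
−0.25·log₂(0.25) = 0.5000
−0.12·log₂(0.12) = 0.3671
Sum ≈ 2.4264 → 2.4264 bits.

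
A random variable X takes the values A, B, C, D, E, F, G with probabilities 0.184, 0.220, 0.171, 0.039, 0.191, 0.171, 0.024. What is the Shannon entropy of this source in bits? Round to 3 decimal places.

2.569 bits

H = −Σ pᵢ log₂ pᵢ.
−0.184·log₂(0.184) = 0.4494
−0.220·log₂(0.220) = 0.4806
−0.171·log₂(0.171) = 0.4357
−0.039·log₂(0.039) = 0.1825
−0.191·log₂(0.191) = 0.4562
−0.171·log₂(0.171) = 0.4357
−0.024·log₂(0.024) = 0.1291
Sum ≈ 2.5692 → 2.569 bits.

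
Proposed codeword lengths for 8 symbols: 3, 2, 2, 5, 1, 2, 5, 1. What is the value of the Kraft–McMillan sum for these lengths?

1.9375

With common denominator 2^5 = 32: Σ 2^(−ℓᵢ) = 4/32 + 8/32 + 8/32 + 1/32 + 16/32 + 8/32 + 1/32 + 16/32 = 62/32 = 1.9375.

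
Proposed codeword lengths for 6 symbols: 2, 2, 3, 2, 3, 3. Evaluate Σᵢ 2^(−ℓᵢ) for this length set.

1.125

With common denominator 2^3 = 8: Σ 2^(−ℓᵢ) = 2/8 + 2/8 + 1/8 + 2/8 + 1/8 + 1/8 = 9/8 = 1.125.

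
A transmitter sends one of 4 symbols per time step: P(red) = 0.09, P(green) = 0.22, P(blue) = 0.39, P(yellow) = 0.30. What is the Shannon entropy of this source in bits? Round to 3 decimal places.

1.844 bits

H = −Σ pᵢ log₂ pᵢ.
−0.09·log₂(0.09) = 0.3127
−0.22·log₂(0.22) = 0.4806
−0.39·log₂(0.39) = 0.5298
−0.30·log₂(0.30) = 0.5211
Sum ≈ 1.8441 → 1.844 bits.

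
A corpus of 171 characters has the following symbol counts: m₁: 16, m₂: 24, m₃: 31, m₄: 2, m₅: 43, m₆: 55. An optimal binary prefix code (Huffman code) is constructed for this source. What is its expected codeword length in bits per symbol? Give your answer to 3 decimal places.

Probabilities are the counts divided by 171.
Repeatedly combine the two least-probable nodes; the expected code length is the sum of the merged weights.
merge 2/171 + 16/171 → 2/19
merge 2/19 + 8/57 → 14/57
merge 31/171 + 14/57 → 73/171
merge 43/171 + 55/171 → 98/171
merge 73/171 + 98/171 → 1
L = 2/19 + 14/57 + 73/171 + 98/171 + 1 = 134/57 ≈ 2.351 bits/symbol.

2.351 bits/symbol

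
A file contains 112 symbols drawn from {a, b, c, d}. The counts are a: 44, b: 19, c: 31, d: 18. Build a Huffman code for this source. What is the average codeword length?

1.9375 bits/symbol

Probabilities are the counts divided by 112.
Repeatedly combine the two least-probable nodes; the expected code length is the sum of the merged weights.
merge 9/56 + 19/112 → 37/112
merge 31/112 + 37/112 → 17/28
merge 11/28 + 17/28 → 1
L = 37/112 + 17/28 + 1 = 31/16 = 1.9375 bits/symbol.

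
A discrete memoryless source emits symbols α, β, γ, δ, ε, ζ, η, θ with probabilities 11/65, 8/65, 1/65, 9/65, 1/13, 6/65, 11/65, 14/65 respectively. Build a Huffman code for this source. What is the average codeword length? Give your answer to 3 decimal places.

2.877 bits/symbol

Repeatedly combine the two least-probable nodes; the expected code length is the sum of the merged weights.
merge 1/65 + 1/13 → 6/65
merge 6/65 + 6/65 → 12/65
merge 8/65 + 9/65 → 17/65
merge 11/65 + 11/65 → 22/65
merge 12/65 + 14/65 → 2/5
merge 17/65 + 22/65 → 3/5
merge 2/5 + 3/5 → 1
L = 6/65 + 12/65 + 17/65 + 22/65 + 2/5 + 3/5 + 1 = 187/65 ≈ 2.877 bits/symbol.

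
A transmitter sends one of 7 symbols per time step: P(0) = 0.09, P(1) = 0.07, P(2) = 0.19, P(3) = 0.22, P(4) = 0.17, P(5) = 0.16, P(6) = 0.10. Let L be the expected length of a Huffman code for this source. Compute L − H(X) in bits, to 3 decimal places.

0.043 bits

Entropy H = −Σ p log₂ p ≈ 2.7068 bits.
Huffman merges: 7/100+9/100→4/25; 1/10+4/25→13/50; 4/25+17/100→33/100; 19/100+11/50→41/100; 13/50+33/100→59/100; 41/100+59/100→1. L = 11/4 ≈ 2.7500.
L − H = 2.7500 − 2.7068 = 0.043 bits.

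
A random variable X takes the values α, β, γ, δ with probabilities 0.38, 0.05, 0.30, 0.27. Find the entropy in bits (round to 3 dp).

1.778 bits

H = −Σ pᵢ log₂ pᵢ.
−0.38·log₂(0.38) = 0.5305
−0.05·log₂(0.05) = 0.2161
−0.30·log₂(0.30) = 0.5211
−0.27·log₂(0.27) = 0.5100
Sum ≈ 1.7777 → 1.778 bits.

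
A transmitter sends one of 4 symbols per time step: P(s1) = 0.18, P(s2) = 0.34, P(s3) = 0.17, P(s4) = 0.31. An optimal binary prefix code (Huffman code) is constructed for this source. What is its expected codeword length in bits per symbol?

Repeatedly combine the two least-probable nodes; the expected code length is the sum of the merged weights.
merge 17/100 + 9/50 → 7/20
merge 31/100 + 17/50 → 13/20
merge 7/20 + 13/20 → 1
L = 7/20 + 13/20 + 1 = 2 bits/symbol.

2 bits/symbol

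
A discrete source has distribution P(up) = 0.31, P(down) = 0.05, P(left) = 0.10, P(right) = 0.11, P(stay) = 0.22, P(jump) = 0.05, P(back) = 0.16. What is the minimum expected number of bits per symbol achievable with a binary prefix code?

Repeatedly combine the two least-probable nodes; the expected code length is the sum of the merged weights.
merge 1/20 + 1/20 → 1/10
merge 1/10 + 1/10 → 1/5
merge 11/100 + 4/25 → 27/100
merge 1/5 + 11/50 → 21/50
merge 27/100 + 31/100 → 29/50
merge 21/50 + 29/50 → 1
L = 1/10 + 1/5 + 27/100 + 21/50 + 29/50 + 1 = 257/100 = 2.57 bits/symbol.

2.57 bits/symbol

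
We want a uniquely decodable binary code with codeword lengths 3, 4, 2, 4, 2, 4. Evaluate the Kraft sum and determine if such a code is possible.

With common denominator 2^4 = 16: Σ 2^(−ℓᵢ) = 2/16 + 1/16 + 4/16 + 1/16 + 4/16 + 1/16 = 13/16 = 0.8125.
Kraft's inequality requires Σ ≤ 1; here Σ = 0.8125 ≤ 1, so such a prefix code exists.

0.8125; yes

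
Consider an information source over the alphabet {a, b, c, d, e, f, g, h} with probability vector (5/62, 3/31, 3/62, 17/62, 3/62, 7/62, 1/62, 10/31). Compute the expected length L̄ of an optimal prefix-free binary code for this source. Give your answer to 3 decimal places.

2.581 bits/symbol

Repeatedly combine the two least-probable nodes; the expected code length is the sum of the merged weights.
merge 1/62 + 3/62 → 2/31
merge 3/62 + 2/31 → 7/62
merge 5/62 + 3/31 → 11/62
merge 7/62 + 7/62 → 7/31
merge 11/62 + 7/31 → 25/62
merge 17/62 + 10/31 → 37/62
merge 25/62 + 37/62 → 1
L = 2/31 + 7/62 + 11/62 + 7/31 + 25/62 + 37/62 + 1 = 80/31 ≈ 2.581 bits/symbol.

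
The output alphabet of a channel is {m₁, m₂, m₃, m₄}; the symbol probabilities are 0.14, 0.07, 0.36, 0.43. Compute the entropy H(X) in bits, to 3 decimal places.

1.720 bits

H = −Σ pᵢ log₂ pᵢ.
−0.14·log₂(0.14) = 0.3971
−0.07·log₂(0.07) = 0.2686
−0.36·log₂(0.36) = 0.5306
−0.43·log₂(0.43) = 0.5236
Sum ≈ 1.7198 → 1.720 bits.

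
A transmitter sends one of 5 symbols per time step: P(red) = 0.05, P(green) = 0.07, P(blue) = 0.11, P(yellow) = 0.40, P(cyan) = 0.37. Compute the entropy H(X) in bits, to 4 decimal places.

1.8944 bits

H = −Σ pᵢ log₂ pᵢ.
−0.05·log₂(0.05) = 0.2161
−0.07·log₂(0.07) = 0.2686
−0.11·log₂(0.11) = 0.3503
−0.40·log₂(0.40) = 0.5288
−0.37·log₂(0.37) = 0.5307
Sum ≈ 1.8944 → 1.8944 bits.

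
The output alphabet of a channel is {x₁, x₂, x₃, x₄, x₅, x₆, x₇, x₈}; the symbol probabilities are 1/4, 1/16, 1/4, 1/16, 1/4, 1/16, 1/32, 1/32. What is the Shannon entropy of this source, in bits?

2.5625 bits

Each probability is a power of 1/2, so log₂(1/p) is an integer.
H = Σ p·log₂(1/p) = 1/4·2 + 1/16·4 + 1/4·2 + 1/16·4 + 1/4·2 + 1/16·4 + 1/32·5 + 1/32·5 = 2.5625 bits.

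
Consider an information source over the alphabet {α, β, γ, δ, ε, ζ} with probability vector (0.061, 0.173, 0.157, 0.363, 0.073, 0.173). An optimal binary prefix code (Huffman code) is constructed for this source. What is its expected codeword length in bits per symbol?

Repeatedly combine the two least-probable nodes; the expected code length is the sum of the merged weights.
merge 61/1000 + 73/1000 → 67/500
merge 67/500 + 157/1000 → 291/1000
merge 173/1000 + 173/1000 → 173/500
merge 291/1000 + 173/500 → 637/1000
merge 363/1000 + 637/1000 → 1
L = 67/500 + 291/1000 + 173/500 + 637/1000 + 1 = 301/125 = 2.408 bits/symbol.

2.408 bits/symbol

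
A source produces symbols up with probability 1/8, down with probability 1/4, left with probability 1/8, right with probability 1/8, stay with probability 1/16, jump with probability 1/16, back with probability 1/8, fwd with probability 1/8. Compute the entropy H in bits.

2.875 bits

Each probability is a power of 1/2, so log₂(1/p) is an integer.
H = Σ p·log₂(1/p) = 1/8·3 + 1/4·2 + 1/8·3 + 1/8·3 + 1/16·4 + 1/16·4 + 1/8·3 + 1/8·3 = 2.875 bits.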